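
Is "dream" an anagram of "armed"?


Word 1: "armed" → sorted: ademr
Word 2: "dream" → sorted: ademr
Same letters? ademr == ademr
Anagram = Yes


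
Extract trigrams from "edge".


Word: "edge" (length 4)
Number of trigrams = 4 - 3 + 1 = 2
  Position 0: "edg"
  Position 1: "dge"
Trigrams = "edg", "dge"


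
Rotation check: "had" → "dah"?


Word: "had", Candidate: "dah"
Method: check if candidate is substring of word+word
"hadhad" contains "dah"? No
Is rotation = No


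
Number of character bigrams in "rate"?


Word: "rate" (length 4)
Number of 2-grams = length - 2 + 1 = 4 - 2 + 1
= 3


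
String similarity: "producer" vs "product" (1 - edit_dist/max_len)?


Word 1: "producer" (length 8)
Word 2: "product" (length 7)
One optimal edit sequence:
  1. keep 'p'
  2. keep 'r'
  3. keep 'o'
  4. keep 'd'
  5. keep 'u'
  6. keep 'c'
  7. delete 'e'  (+1)
  8. substitute 'r' -> 't'  (+1)
Edit distance = 2
Max length = max(8, 7) = 8
Similarity = 1 - 2/8
= 0.7500


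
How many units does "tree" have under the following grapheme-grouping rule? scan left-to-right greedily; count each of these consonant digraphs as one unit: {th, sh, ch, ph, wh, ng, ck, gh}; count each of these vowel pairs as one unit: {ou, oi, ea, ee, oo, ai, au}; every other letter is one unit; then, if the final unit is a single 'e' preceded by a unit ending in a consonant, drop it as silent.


Word: "tree" (4 letters)
Left-to-right scan:
  (1) 't' (letter)
  (2) 'r' (letter)
  (3) 'ee' (vowel-pair)
Units from scan: 3
Sound units = 3 units


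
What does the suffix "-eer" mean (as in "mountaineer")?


Suffix: -eer
Example: mountaineer = mountain + -eer
Meaning = one who is concerned with


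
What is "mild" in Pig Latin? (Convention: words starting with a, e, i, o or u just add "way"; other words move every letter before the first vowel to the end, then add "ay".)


Word: "mild"
Starts with consonant(s) → move to end, add 'ay'
Consonant cluster: "m"
Pig Latin = "ildmay"


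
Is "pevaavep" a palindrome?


Word: "pevaavep"
Reversed: "pevaavep"
Forward == Backward? pevaavep == pevaavep
Palindrome = Yes


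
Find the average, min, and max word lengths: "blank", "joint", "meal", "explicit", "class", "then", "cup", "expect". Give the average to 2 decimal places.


Lengths: "blank"=5, "joint"=5, "meal"=4, "explicit"=8, "class"=5, "then"=4, "cup"=3, "expect"=6
Sum = 40, Count = 8
Average = 40/8 = 5.00
= avg=5.00, min=3, max=8


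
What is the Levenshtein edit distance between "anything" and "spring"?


Word 1: "anything" (length 8)
Word 2: "spring" (length 6)
One optimal edit sequence (insert/delete/substitute each cost 1):
  1. delete 'a'  (+1)
  2. delete 'n'  (+1)
  3. substitute 'y' -> 's'  (+1)
  4. substitute 't' -> 'p'  (+1)
  5. substitute 'h' -> 'r'  (+1)
  6. keep 'i'
  7. keep 'n'
  8. keep 'g'
Total edit operations: 5
Edit distance = 5


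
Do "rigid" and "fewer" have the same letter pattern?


Pattern of "rigid": [0, 1, 2, 1, 3]
Pattern of "fewer": [0, 1, 2, 1, 3]
Patterns match
Same pattern = Yes


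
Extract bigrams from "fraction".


Word: "fraction" (length 8)
Number of bigrams = 8 - 2 + 1 = 7
  Position 0: "fr"
  Position 1: "ra"
  Position 2: "ac"
  Position 3: "ct"
  Position 4: "ti"
  Position 5: "io"
  Position 6: "on"
Bigrams = "fr", "ra", "ac", "ct", "ti", "io", "on"


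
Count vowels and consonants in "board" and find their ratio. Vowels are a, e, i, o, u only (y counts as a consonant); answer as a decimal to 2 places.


Word: "board"
Vowels (a,e,i,o,u): 2
Consonants: 3
Ratio = 2/3
= 0.67


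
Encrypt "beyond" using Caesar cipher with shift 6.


Word: "beyond"
Shift: 6
Each letter → (letter + shift) mod 26:
  'b' (1) + 6 = 7 → 'h'
  'e' (4) + 6 = 10 → 'k'
  'y' (24) + 6 = 4 → 'e'
  'o' (14) + 6 = 20 → 'u'
  'n' (13) + 6 = 19 → 't'
  'd' (3) + 6 = 9 → 'j'
Result = "hkeutj"


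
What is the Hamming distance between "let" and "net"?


Comparing character by character (same length = 3):
  Pos 0: 'l' vs 'n' !=
  Pos 1: 'e' vs 'e' =
  Pos 2: 't' vs 't' =
Hamming distance = 1


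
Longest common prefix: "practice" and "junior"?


Word 1: "practice"
Word 2: "junior"
Comparing from start:
  Pos 0: 'p' != 'j' (stop)
LCP = "" (length 0)


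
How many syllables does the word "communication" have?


Word: "communication"
Syllable breakdown: com | mu | ni | ca | tion
Counting: 5 parts
= 5 syllables


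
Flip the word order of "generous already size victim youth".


Original: "generous already size victim youth"
Words (1..n): generous | already | size | victim | youth
Reversed (n..1): youth | victim | size | already | generous
Result = "youth victim size already generous"


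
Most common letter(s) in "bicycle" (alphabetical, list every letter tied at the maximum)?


Word: "bicycle"
Letter counts:
  'b': 1
  'c': 2
  'e': 1
  'i': 1
  'l': 1
  'y': 1
Maximum count = 2
Most frequent = 'c' (2 times each)


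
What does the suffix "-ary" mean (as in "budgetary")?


Suffix: -ary
Example: budgetary (budget + -ary)
Meaning = relating to


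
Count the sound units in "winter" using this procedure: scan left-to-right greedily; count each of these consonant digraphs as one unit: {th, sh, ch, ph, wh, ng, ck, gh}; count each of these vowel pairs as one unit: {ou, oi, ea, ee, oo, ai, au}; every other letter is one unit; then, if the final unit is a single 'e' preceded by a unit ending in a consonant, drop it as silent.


Word: "winter" (6 letters)
Left-to-right scan:
  (1) 'w' (letter)
  (2) 'i' (letter)
  (3) 'n' (letter)
  (4) 't' (letter)
  (5) 'e' (letter)
  (6) 'r' (letter)
Units from scan: 6
Sound units = 6 units


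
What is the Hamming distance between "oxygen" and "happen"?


Comparing character by character (same length = 6):
  Pos 0: 'o' vs 'h' !=
  Pos 1: 'x' vs 'a' !=
  Pos 2: 'y' vs 'p' !=
  Pos 3: 'g' vs 'p' !=
  Pos 4: 'e' vs 'e' =
  Pos 5: 'n' vs 'n' =
Hamming distance = 4


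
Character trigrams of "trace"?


Word: "trace" (length 5)
Number of trigrams = 5 - 3 + 1 = 3
  Position 0: "tra"
  Position 1: "rac"
  Position 2: "ace"
Trigrams = "tra", "rac", "ace"


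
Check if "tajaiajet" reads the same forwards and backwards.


Word: "tajaiajet"
Reversed: "tejaiajat"
Forward == Backward? tajaiajet != tejaiajat
Palindrome = No


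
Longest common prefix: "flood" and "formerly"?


Word 1: "flood"
Word 2: "formerly"
Comparing from start:
  Pos 0: 'f' == 'f'
  Pos 1: 'l' != 'o' (stop)
LCP = "f" (length 1)


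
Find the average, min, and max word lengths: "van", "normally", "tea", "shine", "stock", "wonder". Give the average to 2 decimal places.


Lengths: "van"=3, "normally"=8, "tea"=3, "shine"=5, "stock"=5, "wonder"=6
Sum = 30, Count = 6
Average = 30/6 = 5.00
= avg=5.00, min=3, max=8


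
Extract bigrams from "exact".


Word: "exact" (length 5)
Number of bigrams = 5 - 2 + 1 = 4
  Position 0: "ex"
  Position 1: "xa"
  Position 2: "ac"
  Position 3: "ct"
Bigrams = "ex", "xa", "ac", "ct"


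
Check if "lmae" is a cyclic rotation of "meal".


Word: "meal", Candidate: "lmae"
Method: check if candidate is substring of word+word
"mealmeal" contains "lmae"? No
Is rotation = No


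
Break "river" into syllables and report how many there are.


Word: "river"
Syllable breakdown: riv | er
Counting: 2 parts
= 2 syllables


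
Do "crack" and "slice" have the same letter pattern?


Pattern of "crack": [0, 1, 2, 0, 3]
Pattern of "slice": [0, 1, 2, 3, 4]
Patterns do not match
Same pattern = No


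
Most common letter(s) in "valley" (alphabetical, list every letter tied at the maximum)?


Word: "valley"
Letter counts:
  'a': 1
  'e': 1
  'l': 2
  'v': 1
  'y': 1
Maximum count = 2
Most frequent = 'l' (2 times each)


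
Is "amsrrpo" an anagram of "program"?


Word 1: "program" → sorted: agmoprr
Word 2: "amsrrpo" → sorted: amoprrs
Same letters? agmoprr != amoprrs
Anagram = No


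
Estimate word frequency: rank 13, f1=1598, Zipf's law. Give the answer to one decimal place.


Zipf's law: f(r) = f(1) / r
f(1) = 1598
f(13) = 1598 / 13
= 122.9 occurrences


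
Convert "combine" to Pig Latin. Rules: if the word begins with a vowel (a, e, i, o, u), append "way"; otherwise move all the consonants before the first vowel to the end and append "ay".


Word: "combine"
Starts with consonant(s) → move to end, add 'ay'
Consonant cluster: "c"
Pig Latin = "ombinecay"


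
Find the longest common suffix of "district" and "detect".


Word 1: "district"
Word 2: "detect"
Comparing from end:
  Pos -1: 't' == 't'
  Pos -2: 'c' == 'c'
  Pos -3: 'i' != 'e' (stop)
LCS = "ct" (length 2)


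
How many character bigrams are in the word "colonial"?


Word: "colonial" (length 8)
Number of 2-grams = length - 2 + 1 = 8 - 2 + 1
= 7


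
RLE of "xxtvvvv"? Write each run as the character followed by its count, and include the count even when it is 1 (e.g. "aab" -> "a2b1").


String: "xxtvvvv"
Scanning for consecutive runs:
  'x' x 2
  't' x 1
  'v' x 4
RLE = "x2t1v4"


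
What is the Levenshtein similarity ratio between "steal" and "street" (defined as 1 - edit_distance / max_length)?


Word 1: "steal" (length 5)
Word 2: "street" (length 6)
One optimal edit sequence:
  1. keep 's'
  2. keep 't'
  3. insert 'r'  (+1)
  4. keep 'e'
  5. substitute 'a' -> 'e'  (+1)
  6. substitute 'l' -> 't'  (+1)
Edit distance = 3
Max length = max(5, 6) = 6
Similarity = 1 - 3/6
= 0.5000


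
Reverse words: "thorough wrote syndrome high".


Original: "thorough wrote syndrome high"
Words (1..n): thorough | wrote | syndrome | high
Reversed (n..1): high | syndrome | wrote | thorough
Result = "high syndrome wrote thorough"


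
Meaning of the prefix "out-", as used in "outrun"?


Prefix: out-
Example: outrun (out- + run)
Meaning = surpass


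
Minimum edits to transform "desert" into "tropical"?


Word 1: "desert" (length 6)
Word 2: "tropical" (length 8)
One optimal edit sequence (insert/delete/substitute each cost 1):
  1. insert 't'  (+1)
  2. insert 'r'  (+1)
  3. substitute 'd' -> 'o'  (+1)
  4. substitute 'e' -> 'p'  (+1)
  5. substitute 's' -> 'i'  (+1)
  6. substitute 'e' -> 'c'  (+1)
  7. substitute 'r' -> 'a'  (+1)
  8. substitute 't' -> 'l'  (+1)
Total edit operations: 8
Edit distance = 8


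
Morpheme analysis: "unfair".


Word: "unfair"
Morphemes: un- | fair
Each morpheme carries meaning
= 2 morphemes


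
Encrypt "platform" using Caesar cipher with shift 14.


Word: "platform"
Shift: 14
Each letter → (letter + shift) mod 26:
  'p' (15) + 14 = 3 → 'd'
  'l' (11) + 14 = 25 → 'z'
  'a' (0) + 14 = 14 → 'o'
  't' (19) + 14 = 7 → 'h'
  'f' (5) + 14 = 19 → 't'
  'o' (14) + 14 = 2 → 'c'
  'r' (17) + 14 = 5 → 'f'
  'm' (12) + 14 = 0 → 'a'
Result = "dzohtcfa"


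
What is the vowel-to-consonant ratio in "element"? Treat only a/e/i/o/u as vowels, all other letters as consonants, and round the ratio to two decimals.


Word: "element"
Vowels (a,e,i,o,u): 3
Consonants: 4
Ratio = 3/4
= 0.75


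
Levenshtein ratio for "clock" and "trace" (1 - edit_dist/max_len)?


Word 1: "clock" (length 5)
Word 2: "trace" (length 5)
One optimal edit sequence:
  1. substitute 'c' -> 't'  (+1)
  2. substitute 'l' -> 'r'  (+1)
  3. substitute 'o' -> 'a'  (+1)
  4. keep 'c'
  5. substitute 'k' -> 'e'  (+1)
Edit distance = 4
Max length = max(5, 5) = 5
Similarity = 1 - 4/5
= 0.2000


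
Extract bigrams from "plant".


Word: "plant" (length 5)
Number of bigrams = 5 - 2 + 1 = 4
  Position 0: "pl"
  Position 1: "la"
  Position 2: "an"
  Position 3: "nt"
Bigrams = "pl", "la", "an", "nt"


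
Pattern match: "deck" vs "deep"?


Pattern of "deck": [0, 1, 2, 3]
Pattern of "deep": [0, 1, 1, 2]
Patterns do not match
Same pattern = No


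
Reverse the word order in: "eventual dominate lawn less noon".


Original: "eventual dominate lawn less noon"
Words (1..n): eventual | dominate | lawn | less | noon
Reversed (n..1): noon | less | lawn | dominate | eventual
Result = "noon less lawn dominate eventual"


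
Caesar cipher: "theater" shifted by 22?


Word: "theater"
Shift: 22
Each letter → (letter + shift) mod 26:
  't' (19) + 22 = 15 → 'p'
  'h' (7) + 22 = 3 → 'd'
  'e' (4) + 22 = 0 → 'a'
  'a' (0) + 22 = 22 → 'w'
  't' (19) + 22 = 15 → 'p'
  'e' (4) + 22 = 0 → 'a'
  'r' (17) + 22 = 13 → 'n'
Result = "pdawpan"


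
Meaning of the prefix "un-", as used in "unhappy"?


Prefix: un-
As in: unhappy -> un- + happy
Meaning = not / reverse


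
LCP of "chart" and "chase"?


Word 1: "chart"
Word 2: "chase"
Comparing from start:
  Pos 0: 'c' == 'c'
  Pos 1: 'h' == 'h'
  Pos 2: 'a' == 'a'
  Pos 3: 'r' != 's' (stop)
LCP = "cha" (length 3)


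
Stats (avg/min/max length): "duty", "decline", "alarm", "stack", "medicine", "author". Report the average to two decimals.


Lengths: "duty"=4, "decline"=7, "alarm"=5, "stack"=5, "medicine"=8, "author"=6
Sum = 35, Count = 6
Average = 35/6 = 5.83
= avg=5.83, min=4, max=8


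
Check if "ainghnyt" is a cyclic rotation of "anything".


Word: "anything", Candidate: "ainghnyt"
Method: check if candidate is substring of word+word
"anythinganything" contains "ainghnyt"? No
Is rotation = No


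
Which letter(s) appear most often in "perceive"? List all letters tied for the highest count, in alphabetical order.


Word: "perceive"
Letter counts:
  'c': 1
  'e': 3
  'i': 1
  'p': 1
  'r': 1
  'v': 1
Maximum count = 3
Most frequent = 'e' (3 times each)


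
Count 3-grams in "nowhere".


Word: "nowhere" (length 7)
Number of 3-grams = length - 3 + 1 = 7 - 3 + 1
= 5


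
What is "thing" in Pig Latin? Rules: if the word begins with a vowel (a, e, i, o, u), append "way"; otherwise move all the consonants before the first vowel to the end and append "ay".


Word: "thing"
Starts with consonant(s) → move to end, add 'ay'
Consonant cluster: "th"
Pig Latin = "ingthay"


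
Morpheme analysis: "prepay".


Word: "prepay"
Morphemes: pre- / pay
Each morpheme carries meaning
= 2 morphemes


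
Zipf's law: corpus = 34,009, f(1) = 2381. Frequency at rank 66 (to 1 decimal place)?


Zipf's law: f(r) = f(1) / r
f(1) = 2381
f(66) = 2381 / 66
= 36.1 occurrences


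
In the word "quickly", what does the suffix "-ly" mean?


Suffix: -ly
Example: quickly = quick + -ly
Meaning = in a manner


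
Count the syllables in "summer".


Word: "summer"
Syllable breakdown: sum · mer
Counting: 2 parts
= 2 syllables


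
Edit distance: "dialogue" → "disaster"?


Word 1: "dialogue" (length 8)
Word 2: "disaster" (length 8)
One optimal edit sequence (insert/delete/substitute each cost 1):
  1. keep 'd'
  2. keep 'i'
  3. substitute 'a' -> 's'  (+1)
  4. substitute 'l' -> 'a'  (+1)
  5. substitute 'o' -> 's'  (+1)
  6. substitute 'g' -> 't'  (+1)
  7. substitute 'u' -> 'e'  (+1)
  8. substitute 'e' -> 'r'  (+1)
Total edit operations: 6
Edit distance = 6


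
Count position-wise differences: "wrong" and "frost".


Comparing character by character (same length = 5):
  Pos 0: 'w' vs 'f' !=
  Pos 1: 'r' vs 'r' =
  Pos 2: 'o' vs 'o' =
  Pos 3: 'n' vs 's' !=
  Pos 4: 'g' vs 't' !=
Hamming distance = 3


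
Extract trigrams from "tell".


Word: "tell" (length 4)
Number of trigrams = 4 - 3 + 1 = 2
  Position 0: "tel"
  Position 1: "ell"
Trigrams = "tel", "ell"


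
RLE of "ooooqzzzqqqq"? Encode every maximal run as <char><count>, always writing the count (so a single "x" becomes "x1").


String: "ooooqzzzqqqq"
Scanning for consecutive runs:
  'o' x 4
  'q' x 1
  'z' x 3
  'q' x 4
RLE = "o4q1z3q4"


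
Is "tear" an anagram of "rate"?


Word 1: "rate" → sorted: aert
Word 2: "tear" → sorted: aert
Same letters? aert == aert
Anagram = Yes


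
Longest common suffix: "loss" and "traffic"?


Word 1: "loss"
Word 2: "traffic"
Comparing from end:
  Pos -1: 's' != 'c' (stop)
LCS = "" (length 0)


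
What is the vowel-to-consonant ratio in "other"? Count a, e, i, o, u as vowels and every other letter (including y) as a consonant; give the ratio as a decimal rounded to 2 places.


Word: "other"
Vowels (a,e,i,o,u): 2
Consonants: 3
Ratio = 2/3
= 0.67


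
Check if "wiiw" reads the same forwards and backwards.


Word: "wiiw"
Reversed: "wiiw"
Forward == Backward? wiiw == wiiw
Palindrome = Yes


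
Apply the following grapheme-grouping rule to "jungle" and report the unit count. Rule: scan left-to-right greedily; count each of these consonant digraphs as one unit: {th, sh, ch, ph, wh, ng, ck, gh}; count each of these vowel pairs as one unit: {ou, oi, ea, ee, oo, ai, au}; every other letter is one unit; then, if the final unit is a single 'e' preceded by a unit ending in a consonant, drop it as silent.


Word: "jungle" (6 letters)
Left-to-right scan:
  (1) 'j' (letter)
  (2) 'u' (letter)
  (3) 'ng' (digraph)
  (4) 'l' (letter)
  (5) 'e' (letter)
Units from scan: 5
Final unit is 'e' after a consonant -> drop as silent (-1)
Sound units = 4 units


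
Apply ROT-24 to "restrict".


Word: "restrict"
Shift: 24
Each letter → (letter + shift) mod 26:
  'r' (17) + 24 = 15 → 'p'
  'e' (4) + 24 = 2 → 'c'
  's' (18) + 24 = 16 → 'q'
  't' (19) + 24 = 17 → 'r'
  'r' (17) + 24 = 15 → 'p'
  'i' (8) + 24 = 6 → 'g'
  'c' (2) + 24 = 0 → 'a'
  't' (19) + 24 = 17 → 'r'
Result = "pcqrpgar"


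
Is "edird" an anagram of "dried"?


Word 1: "dried" → sorted: ddeir
Word 2: "edird" → sorted: ddeir
Same letters? ddeir == ddeir
Anagram = Yes


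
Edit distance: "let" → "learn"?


Word 1: "let" (length 3)
Word 2: "learn" (length 5)
One optimal edit sequence (insert/delete/substitute each cost 1):
  1. keep 'l'
  2. keep 'e'
  3. insert 'a'  (+1)
  4. insert 'r'  (+1)
  5. substitute 't' -> 'n'  (+1)
Total edit operations: 3
Edit distance = 3


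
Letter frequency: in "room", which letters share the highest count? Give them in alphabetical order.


Word: "room"
Letter counts:
  'm': 1
  'o': 2
  'r': 1
Maximum count = 2
Most frequent = 'o' (2 times each)


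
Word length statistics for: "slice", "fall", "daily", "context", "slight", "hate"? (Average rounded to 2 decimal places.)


Lengths: "slice"=5, "fall"=4, "daily"=5, "context"=7, "slight"=6, "hate"=4
Sum = 31, Count = 6
Average = 31/6 = 5.17
= avg=5.17, min=4, max=7


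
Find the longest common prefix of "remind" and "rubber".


Word 1: "remind"
Word 2: "rubber"
Comparing from start:
  Pos 0: 'r' == 'r'
  Pos 1: 'e' != 'u' (stop)
LCP = "r" (length 1)


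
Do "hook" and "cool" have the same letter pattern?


Pattern of "hook": [0, 1, 1, 2]
Pattern of "cool": [0, 1, 1, 2]
Patterns match
Same pattern = Yes


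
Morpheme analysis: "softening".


Word: "softening"
Morphemes: soft / -en / -ing
Each morpheme carries meaning
= 3 morphemes


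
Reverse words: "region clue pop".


Original: "region clue pop"
Words (1..n): region | clue | pop
Reversed (n..1): pop | clue | region
Result = "pop clue region"


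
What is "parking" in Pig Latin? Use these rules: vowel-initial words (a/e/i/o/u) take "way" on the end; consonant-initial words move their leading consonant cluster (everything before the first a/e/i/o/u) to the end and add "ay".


Word: "parking"
Starts with consonant(s) → move to end, add 'ay'
Consonant cluster: "p"
Pig Latin = "arkingpay"


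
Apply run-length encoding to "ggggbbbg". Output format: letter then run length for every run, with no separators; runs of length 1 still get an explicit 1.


String: "ggggbbbg"
Scanning for consecutive runs:
  'g' x 4
  'b' x 3
  'g' x 1
RLE = "g4b3g1"


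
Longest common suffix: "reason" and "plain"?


Word 1: "reason"
Word 2: "plain"
Comparing from end:
  Pos -1: 'n' == 'n'
  Pos -2: 'o' != 'i' (stop)
LCS = "n" (length 1)


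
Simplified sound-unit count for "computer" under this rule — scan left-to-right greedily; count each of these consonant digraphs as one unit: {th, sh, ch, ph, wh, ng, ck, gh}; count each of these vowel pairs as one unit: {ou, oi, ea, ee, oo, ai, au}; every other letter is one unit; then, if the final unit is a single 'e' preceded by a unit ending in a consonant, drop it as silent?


Word: "computer" (8 letters)
Left-to-right scan:
  (1) 'c' (letter)
  (2) 'o' (letter)
  (3) 'm' (letter)
  (4) 'p' (letter)
  (5) 'u' (letter)
  (6) 't' (letter)
  (7) 'e' (letter)
  (8) 'r' (letter)
Units from scan: 8
Sound units = 8 units


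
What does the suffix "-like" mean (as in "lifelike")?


Suffix: -like
As in: lifelike -> life + -like
Meaning = resembling


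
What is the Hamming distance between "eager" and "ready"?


Comparing character by character (same length = 5):
  Pos 0: 'e' vs 'r' !=
  Pos 1: 'a' vs 'e' !=
  Pos 2: 'g' vs 'a' !=
  Pos 3: 'e' vs 'd' !=
  Pos 4: 'r' vs 'y' !=
Hamming distance = 5


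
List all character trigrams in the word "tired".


Word: "tired" (length 5)
Number of trigrams = 5 - 3 + 1 = 3
  Position 0: "tir"
  Position 1: "ire"
  Position 2: "red"
Trigrams = "tir", "ire", "red"


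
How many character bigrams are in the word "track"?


Word: "track" (length 5)
Number of 2-grams = length - 2 + 1 = 5 - 2 + 1
= 4


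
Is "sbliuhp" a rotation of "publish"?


Word: "publish", Candidate: "sbliuhp"
Method: check if candidate is substring of word+word
"publishpublish" contains "sbliuhp"? No
Is rotation = No


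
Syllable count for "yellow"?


Word: "yellow"
Syllable breakdown: yel-low
Counting: 2 parts
= 2 syllables


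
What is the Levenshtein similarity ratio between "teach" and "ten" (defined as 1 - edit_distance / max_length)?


Word 1: "teach" (length 5)
Word 2: "ten" (length 3)
One optimal edit sequence:
  1. keep 't'
  2. keep 'e'
  3. delete 'a'  (+1)
  4. delete 'c'  (+1)
  5. substitute 'h' -> 'n'  (+1)
Edit distance = 3
Max length = max(5, 3) = 5
Similarity = 1 - 3/5
= 0.4000


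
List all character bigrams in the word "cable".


Word: "cable" (length 5)
Number of bigrams = 5 - 2 + 1 = 4
  Position 0: "ca"
  Position 1: "ab"
  Position 2: "bl"
  Position 3: "le"
Bigrams = "ca", "ab", "bl", "le"


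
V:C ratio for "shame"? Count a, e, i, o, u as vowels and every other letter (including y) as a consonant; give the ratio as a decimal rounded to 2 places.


Word: "shame"
Vowels (a,e,i,o,u): 2
Consonants: 3
Ratio = 2/3
= 0.67


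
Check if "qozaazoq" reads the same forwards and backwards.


Word: "qozaazoq"
Reversed: "qozaazoq"
Forward == Backward? qozaazoq == qozaazoq
Palindrome = Yes


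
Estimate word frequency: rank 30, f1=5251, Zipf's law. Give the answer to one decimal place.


Zipf's law: f(r) = f(1) / r
f(1) = 5251
f(30) = 5251 / 30
= 175.0 occurrences


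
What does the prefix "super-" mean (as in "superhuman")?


Prefix: super-
Example: superhuman (super- + human)
Meaning = above / beyond


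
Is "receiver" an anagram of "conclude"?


Word 1: "conclude" → sorted: ccdelnou
Word 2: "receiver" → sorted: ceeeirrv
Same letters? ccdelnou != ceeeirrv
Anagram = No


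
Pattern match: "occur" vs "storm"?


Pattern of "occur": [0, 1, 1, 2, 3]
Pattern of "storm": [0, 1, 2, 3, 4]
Patterns do not match
Same pattern = No


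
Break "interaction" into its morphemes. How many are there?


Word: "interaction"
Morphemes: inter- + act + -ion
Each morpheme carries meaning
= 3 morphemes


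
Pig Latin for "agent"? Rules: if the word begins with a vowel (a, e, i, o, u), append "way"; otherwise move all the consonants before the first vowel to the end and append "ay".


Word: "agent"
Starts with vowel → add 'way'
Pig Latin = "agentway"


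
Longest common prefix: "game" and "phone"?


Word 1: "game"
Word 2: "phone"
Comparing from start:
  Pos 0: 'g' != 'p' (stop)
LCP = "" (length 0)


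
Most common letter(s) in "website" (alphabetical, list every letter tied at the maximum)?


Word: "website"
Letter counts:
  'b': 1
  'e': 2
  'i': 1
  's': 1
  't': 1
  'w': 1
Maximum count = 2
Most frequent = 'e' (2 times each)


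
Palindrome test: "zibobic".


Word: "zibobic"
Reversed: "cibobiz"
Forward == Backward? zibobic != cibobiz
Palindrome = No


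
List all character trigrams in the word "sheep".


Word: "sheep" (length 5)
Number of trigrams = 5 - 3 + 1 = 3
  Position 0: "she"
  Position 1: "hee"
  Position 2: "eep"
Trigrams = "she", "hee", "eep"


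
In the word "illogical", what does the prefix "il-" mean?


Prefix: il-
Example: illogical (il- + logical)
Meaning = not


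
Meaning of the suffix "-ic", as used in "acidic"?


Suffix: -ic
Example: acidic (acid + -ic)
Meaning = relating to


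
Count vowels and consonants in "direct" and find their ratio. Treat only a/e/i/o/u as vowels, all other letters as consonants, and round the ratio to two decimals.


Word: "direct"
Vowels (a,e,i,o,u): 2
Consonants: 4
Ratio = 2/4
= 0.50


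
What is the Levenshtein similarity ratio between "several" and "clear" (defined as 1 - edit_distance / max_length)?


Word 1: "several" (length 7)
Word 2: "clear" (length 5)
One optimal edit sequence:
  1. delete 's'  (+1)
  2. substitute 'e' -> 'c'  (+1)
  3. substitute 'v' -> 'l'  (+1)
  4. keep 'e'
  5. delete 'r'  (+1)
  6. keep 'a'
  7. substitute 'l' -> 'r'  (+1)
Edit distance = 5
Max length = max(7, 5) = 7
Similarity = 1 - 5/7
= 0.2857


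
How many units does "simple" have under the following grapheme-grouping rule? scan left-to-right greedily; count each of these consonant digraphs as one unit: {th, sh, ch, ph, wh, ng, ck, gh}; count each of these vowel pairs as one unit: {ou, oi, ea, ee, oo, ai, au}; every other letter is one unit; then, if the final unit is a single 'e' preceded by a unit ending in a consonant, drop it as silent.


Word: "simple" (6 letters)
Left-to-right scan:
  [1] 's' (letter)
  [2] 'i' (letter)
  [3] 'm' (letter)
  [4] 'p' (letter)
  [5] 'l' (letter)
  [6] 'e' (letter)
Units from scan: 6
Final unit is 'e' after a consonant -> drop as silent (-1)
Sound units = 5 units


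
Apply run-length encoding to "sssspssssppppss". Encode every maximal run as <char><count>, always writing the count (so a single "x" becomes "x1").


String: "sssspssssppppss"
Scanning for consecutive runs:
  's' x 4
  'p' x 1
  's' x 4
  'p' x 4
  's' x 2
RLE = "s4p1s4p4s2"


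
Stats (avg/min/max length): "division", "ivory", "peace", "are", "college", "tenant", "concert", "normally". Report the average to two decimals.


Lengths: "division"=8, "ivory"=5, "peace"=5, "are"=3, "college"=7, "tenant"=6, "concert"=7, "normally"=8
Sum = 49, Count = 8
Average = 49/8 = 6.13
= avg=6.13, min=3, max=8


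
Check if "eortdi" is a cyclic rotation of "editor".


Word: "editor", Candidate: "eortdi"
Method: check if candidate is substring of word+word
"editoreditor" contains "eortdi"? No
Is rotation = No


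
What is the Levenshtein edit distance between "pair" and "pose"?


Word 1: "pair" (length 4)
Word 2: "pose" (length 4)
One optimal edit sequence (insert/delete/substitute each cost 1):
  1. keep 'p'
  2. substitute 'a' -> 'o'  (+1)
  3. substitute 'i' -> 's'  (+1)
  4. substitute 'r' -> 'e'  (+1)
Total edit operations: 3
Edit distance = 3


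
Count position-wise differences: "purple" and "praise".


Comparing character by character (same length = 6):
  Pos 0: 'p' vs 'p' =
  Pos 1: 'u' vs 'r' !=
  Pos 2: 'r' vs 'a' !=
  Pos 3: 'p' vs 'i' !=
  Pos 4: 'l' vs 's' !=
  Pos 5: 'e' vs 'e' =
Hamming distance = 4


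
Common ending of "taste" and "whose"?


Word 1: "taste"
Word 2: "whose"
Comparing from end:
  Pos -1: 'e' == 'e'
  Pos -2: 't' != 's' (stop)
LCS = "e" (length 1)


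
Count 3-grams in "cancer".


Word: "cancer" (length 6)
Number of 3-grams = length - 3 + 1 = 6 - 3 + 1
= 4


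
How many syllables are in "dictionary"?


Word: "dictionary"
Syllable breakdown: dic · tion · ar · y
Counting: 4 parts
= 4 syllables


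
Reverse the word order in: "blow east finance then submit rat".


Original: "blow east finance then submit rat"
Words (1..n): blow | east | finance | then | submit | rat
Reversed (n..1): rat | submit | then | finance | east | blow
Result = "rat submit then finance east blow"


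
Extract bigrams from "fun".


Word: "fun" (length 3)
Number of bigrams = 3 - 2 + 1 = 2
  Position 0: "fu"
  Position 1: "un"
Bigrams = "fu", "un"


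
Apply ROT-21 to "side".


Word: "side"
Shift: 21
Each letter → (letter + shift) mod 26:
  's' (18) + 21 = 13 → 'n'
  'i' (8) + 21 = 3 → 'd'
  'd' (3) + 21 = 24 → 'y'
  'e' (4) + 21 = 25 → 'z'
Result = "ndyz"


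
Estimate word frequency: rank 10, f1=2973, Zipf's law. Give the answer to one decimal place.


Zipf's law: f(r) = f(1) / r
f(1) = 2973
f(10) = 2973 / 10
= 297.3 occurrences


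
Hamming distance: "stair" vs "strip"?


Comparing character by character (same length = 5):
  Pos 0: 's' vs 's' =
  Pos 1: 't' vs 't' =
  Pos 2: 'a' vs 'r' !=
  Pos 3: 'i' vs 'i' =
  Pos 4: 'r' vs 'p' !=
Hamming distance = 2


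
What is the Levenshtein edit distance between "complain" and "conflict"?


Word 1: "complain" (length 8)
Word 2: "conflict" (length 8)
One optimal edit sequence (insert/delete/substitute each cost 1):
  1. keep 'c'
  2. keep 'o'
  3. substitute 'm' -> 'n'  (+1)
  4. substitute 'p' -> 'f'  (+1)
  5. keep 'l'
  6. substitute 'a' -> 'i'  (+1)
  7. substitute 'i' -> 'c'  (+1)
  8. substitute 'n' -> 't'  (+1)
Total edit operations: 5
Edit distance = 5


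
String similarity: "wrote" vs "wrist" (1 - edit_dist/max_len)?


Word 1: "wrote" (length 5)
Word 2: "wrist" (length 5)
One optimal edit sequence:
  1. keep 'w'
  2. keep 'r'
  3. substitute 'o' -> 'i'  (+1)
  4. substitute 't' -> 's'  (+1)
  5. substitute 'e' -> 't'  (+1)
Edit distance = 3
Max length = max(5, 5) = 5
Similarity = 1 - 3/5
= 0.4000


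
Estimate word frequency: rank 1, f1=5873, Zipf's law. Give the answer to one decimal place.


Zipf's law: f(r) = f(1) / r
f(1) = 5873
f(1) = 5873 / 1
= 5873.0 occurrences


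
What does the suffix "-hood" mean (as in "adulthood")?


Suffix: -hood
Example: adulthood = adult + -hood
Meaning = state / condition


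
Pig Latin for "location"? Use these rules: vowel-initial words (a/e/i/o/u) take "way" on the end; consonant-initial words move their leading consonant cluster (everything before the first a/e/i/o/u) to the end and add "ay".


Word: "location"
Starts with consonant(s) → move to end, add 'ay'
Consonant cluster: "l"
Pig Latin = "ocationlay"


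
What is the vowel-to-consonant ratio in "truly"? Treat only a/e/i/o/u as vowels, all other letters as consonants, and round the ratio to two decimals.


Word: "truly"
Vowels (a,e,i,o,u): 1
Consonants: 4
Ratio = 1/4
= 0.25


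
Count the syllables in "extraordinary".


Word: "extraordinary"
Syllable breakdown: ex | traor | di | nar | y
Counting: 5 parts
= 5 syllables


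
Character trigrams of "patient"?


Word: "patient" (length 7)
Number of trigrams = 7 - 3 + 1 = 5
  Position 0: "pat"
  Position 1: "ati"
  Position 2: "tie"
  Position 3: "ien"
  Position 4: "ent"
Trigrams = "pat", "ati", "tie", "ien", "ent"


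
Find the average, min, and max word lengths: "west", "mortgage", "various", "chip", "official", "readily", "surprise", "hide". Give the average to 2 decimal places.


Lengths: "west"=4, "mortgage"=8, "various"=7, "chip"=4, "official"=8, "readily"=7, "surprise"=8, "hide"=4
Sum = 50, Count = 8
Average = 50/8 = 6.25
= avg=6.25, min=4, max=8


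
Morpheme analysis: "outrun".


Word: "outrun"
Morphemes: out- | run
Each morpheme carries meaning
= 2 morphemes


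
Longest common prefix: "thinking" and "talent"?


Word 1: "thinking"
Word 2: "talent"
Comparing from start:
  Pos 0: 't' == 't'
  Pos 1: 'h' != 'a' (stop)
LCP = "t" (length 1)


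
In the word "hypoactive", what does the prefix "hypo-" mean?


Prefix: hypo-
Example: hypoactive = hypo- + active
Meaning = under / below normal


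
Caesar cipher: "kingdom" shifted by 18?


Word: "kingdom"
Shift: 18
Each letter → (letter + shift) mod 26:
  'k' (10) + 18 = 2 → 'c'
  'i' (8) + 18 = 0 → 'a'
  'n' (13) + 18 = 5 → 'f'
  'g' (6) + 18 = 24 → 'y'
  'd' (3) + 18 = 21 → 'v'
  'o' (14) + 18 = 6 → 'g'
  'm' (12) + 18 = 4 → 'e'
Result = "cafyvge"


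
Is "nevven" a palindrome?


Word: "nevven"
Reversed: "nevven"
Forward == Backward? nevven == nevven
Palindrome = Yes


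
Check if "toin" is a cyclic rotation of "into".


Word: "into", Candidate: "toin"
Method: check if candidate is substring of word+word
"intointo" contains "toin"? Yes
Is rotation = Yes


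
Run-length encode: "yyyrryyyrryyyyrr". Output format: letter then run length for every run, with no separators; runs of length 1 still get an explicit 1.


String: "yyyrryyyrryyyyrr"
Scanning for consecutive runs:
  'y' x 3
  'r' x 2
  'y' x 3
  'r' x 2
  'y' x 4
  'r' x 2
RLE = "y3r2y3r2y4r2"


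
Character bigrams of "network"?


Word: "network" (length 7)
Number of bigrams = 7 - 2 + 1 = 6
  Position 0: "ne"
  Position 1: "et"
  Position 2: "tw"
  Position 3: "wo"
  Position 4: "or"
  Position 5: "rk"
Bigrams = "ne", "et", "tw", "wo", "or", "rk"


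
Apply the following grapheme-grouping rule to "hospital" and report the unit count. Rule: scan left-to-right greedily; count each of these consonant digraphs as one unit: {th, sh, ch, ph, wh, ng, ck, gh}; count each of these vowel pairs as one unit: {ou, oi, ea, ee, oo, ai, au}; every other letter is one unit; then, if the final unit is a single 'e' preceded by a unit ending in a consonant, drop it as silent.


Word: "hospital" (8 letters)
Left-to-right scan:
  (1) 'h' (letter)
  (2) 'o' (letter)
  (3) 's' (letter)
  (4) 'p' (letter)
  (5) 'i' (letter)
  (6) 't' (letter)
  (7) 'a' (letter)
  (8) 'l' (letter)
Units from scan: 8
Sound units = 8 units


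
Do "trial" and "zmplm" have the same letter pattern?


Pattern of "trial": [0, 1, 2, 3, 4]
Pattern of "zmplm": [0, 1, 2, 3, 1]
Patterns do not match
Same pattern = No


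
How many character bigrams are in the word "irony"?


Word: "irony" (length 5)
Number of 2-grams = length - 2 + 1 = 5 - 2 + 1
= 4


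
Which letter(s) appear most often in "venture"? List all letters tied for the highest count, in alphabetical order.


Word: "venture"
Letter counts:
  'e': 2
  'n': 1
  'r': 1
  't': 1
  'u': 1
  'v': 1
Maximum count = 2
Most frequent = 'e' (2 times each)


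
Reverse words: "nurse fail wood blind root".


Original: "nurse fail wood blind root"
Words (1..n): nurse | fail | wood | blind | root
Reversed (n..1): root | blind | wood | fail | nurse
Result = "root blind wood fail nurse"


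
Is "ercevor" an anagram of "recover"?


Word 1: "recover" → sorted: ceeorrv
Word 2: "ercevor" → sorted: ceeorrv
Same letters? ceeorrv == ceeorrv
Anagram = Yes


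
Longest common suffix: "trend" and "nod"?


Word 1: "trend"
Word 2: "nod"
Comparing from end:
  Pos -1: 'd' == 'd'
  Pos -2: 'n' != 'o' (stop)
LCS = "d" (length 1)


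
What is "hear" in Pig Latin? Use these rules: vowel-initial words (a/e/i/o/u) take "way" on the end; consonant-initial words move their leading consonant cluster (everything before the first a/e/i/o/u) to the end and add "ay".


Word: "hear"
Starts with consonant(s) → move to end, add 'ay'
Consonant cluster: "h"
Pig Latin = "earhay"


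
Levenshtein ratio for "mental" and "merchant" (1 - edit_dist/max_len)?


Word 1: "mental" (length 6)
Word 2: "merchant" (length 8)
One optimal edit sequence:
  1. keep 'm'
  2. keep 'e'
  3. insert 'r'  (+1)
  4. substitute 'n' -> 'c'  (+1)
  5. substitute 't' -> 'h'  (+1)
  6. keep 'a'
  7. insert 'n'  (+1)
  8. substitute 'l' -> 't'  (+1)
Edit distance = 5
Max length = max(6, 8) = 8
Similarity = 1 - 5/8
= 0.3750


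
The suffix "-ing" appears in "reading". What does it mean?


Suffix: -ing
Example: reading = read + -ing
Meaning = present participle


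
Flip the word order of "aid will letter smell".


Original: "aid will letter smell"
Words (1..n): aid | will | letter | smell
Reversed (n..1): smell | letter | will | aid
Result = "smell letter will aid"


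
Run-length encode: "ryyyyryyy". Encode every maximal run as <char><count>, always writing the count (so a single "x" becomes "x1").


String: "ryyyyryyy"
Scanning for consecutive runs:
  'r' x 1
  'y' x 4
  'r' x 1
  'y' x 3
RLE = "r1y4r1y3"


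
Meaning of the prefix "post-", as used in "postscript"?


Prefix: post-
As in: postscript -> post- + script
Meaning = after


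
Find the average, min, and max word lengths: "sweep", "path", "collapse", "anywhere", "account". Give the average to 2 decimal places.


Lengths: "sweep"=5, "path"=4, "collapse"=8, "anywhere"=8, "account"=7
Sum = 32, Count = 5
Average = 32/5 = 6.40
= avg=6.40, min=4, max=8


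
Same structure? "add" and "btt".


Pattern of "add": [0, 1, 1]
Pattern of "btt": [0, 1, 1]
Patterns match
Same pattern = Yes


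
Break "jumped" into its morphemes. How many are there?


Word: "jumped"
Morphemes: jump | -ed
Each morpheme carries meaning
= 2 morphemes


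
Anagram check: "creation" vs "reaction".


Word 1: "creation" → sorted: aceinort
Word 2: "reaction" → sorted: aceinort
Same letters? aceinort == aceinort
Anagram = Yes


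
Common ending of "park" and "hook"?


Word 1: "park"
Word 2: "hook"
Comparing from end:
  Pos -1: 'k' == 'k'
  Pos -2: 'r' != 'o' (stop)
LCS = "k" (length 1)


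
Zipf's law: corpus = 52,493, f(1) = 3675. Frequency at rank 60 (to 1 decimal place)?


Zipf's law: f(r) = f(1) / r
f(1) = 3675
f(60) = 3675 / 60
= 61.3 occurrences


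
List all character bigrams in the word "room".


Word: "room" (length 4)
Number of bigrams = 4 - 2 + 1 = 3
  Position 0: "ro"
  Position 1: "oo"
  Position 2: "om"
Bigrams = "ro", "oo", "om"


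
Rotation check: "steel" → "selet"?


Word: "steel", Candidate: "selet"
Method: check if candidate is substring of word+word
"steelsteel" contains "selet"? No
Is rotation = No


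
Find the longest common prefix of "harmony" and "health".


Word 1: "harmony"
Word 2: "health"
Comparing from start:
  Pos 0: 'h' == 'h'
  Pos 1: 'a' != 'e' (stop)
LCP = "h" (length 1)


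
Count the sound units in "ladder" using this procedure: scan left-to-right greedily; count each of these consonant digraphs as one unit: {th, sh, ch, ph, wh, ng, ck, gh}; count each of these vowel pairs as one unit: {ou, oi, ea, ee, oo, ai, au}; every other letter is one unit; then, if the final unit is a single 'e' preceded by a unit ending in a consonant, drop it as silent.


Word: "ladder" (6 letters)
Left-to-right scan:
  1. 'l' (letter)
  2. 'a' (letter)
  3. 'd' (letter)
  4. 'd' (letter)
  5. 'e' (letter)
  6. 'r' (letter)
Units from scan: 6
Sound units = 6 units


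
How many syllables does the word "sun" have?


Word: "sun"
Syllable breakdown: sun
Counting: 1 part
= 1 syllable


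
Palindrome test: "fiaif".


Word: "fiaif"
Reversed: "fiaif"
Forward == Backward? fiaif == fiaif
Palindrome = Yes


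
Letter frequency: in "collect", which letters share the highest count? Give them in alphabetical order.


Word: "collect"
Letter counts:
  'c': 2
  'e': 1
  'l': 2
  'o': 1
  't': 1
Maximum count = 2
Most frequent = 'c', 'l' (2 times each)


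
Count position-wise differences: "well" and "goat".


Comparing character by character (same length = 4):
  Pos 0: 'w' vs 'g' !=
  Pos 1: 'e' vs 'o' !=
  Pos 2: 'l' vs 'a' !=
  Pos 3: 'l' vs 't' !=
Hamming distance = 4


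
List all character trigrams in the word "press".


Word: "press" (length 5)
Number of trigrams = 5 - 3 + 1 = 3
  Position 0: "pre"
  Position 1: "res"
  Position 2: "ess"
Trigrams = "pre", "res", "ess"


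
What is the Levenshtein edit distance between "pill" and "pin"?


Word 1: "pill" (length 4)
Word 2: "pin" (length 3)
One optimal edit sequence (insert/delete/substitute each cost 1):
  1. keep 'p'
  2. keep 'i'
  3. delete 'l'  (+1)
  4. substitute 'l' -> 'n'  (+1)
Total edit operations: 2
Edit distance = 2
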